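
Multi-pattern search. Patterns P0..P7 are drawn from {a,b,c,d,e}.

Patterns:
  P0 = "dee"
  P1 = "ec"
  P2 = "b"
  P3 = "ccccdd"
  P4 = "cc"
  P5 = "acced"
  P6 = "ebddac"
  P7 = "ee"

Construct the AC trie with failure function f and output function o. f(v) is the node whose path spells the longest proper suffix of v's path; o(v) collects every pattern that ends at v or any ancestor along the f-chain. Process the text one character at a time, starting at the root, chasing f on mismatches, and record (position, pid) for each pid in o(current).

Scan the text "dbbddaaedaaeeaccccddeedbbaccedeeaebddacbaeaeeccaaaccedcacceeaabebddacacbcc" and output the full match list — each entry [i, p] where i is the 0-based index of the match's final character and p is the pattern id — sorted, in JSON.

Build automaton:
Trie nodes:
  0='ε' goto a→13 b→6 c→7 d→1 e→4
  1='d' goto e→2
  2='de' goto e→3
  3='dee' goto ·  ←P0
  4='e' goto b→18 c→5 e→23
  5='ec' goto ·  ←P1
  6='b' goto ·  ←P2
  7='c' goto c→8
  8='cc' goto c→9  ←P4
  9='ccc' goto c→10
  10='cccc' goto d→11
  11='ccccd' goto d→12
  12='ccccdd' goto ·  ←P3
  13='a' goto c→14
  14='ac' goto c→15
  15='acc' goto e→16
  16='acce' goto d→17
  17='acced' goto ·  ←P5
  18='eb' goto d→19
  19='ebd' goto d→20
  20='ebdd' goto a→21
  21='ebdda' goto c→22
  22='ebddac' goto ·  ←P6
  23='ee' goto ·  ←P7

Failure links (BFS by depth):
  n1('d'): parent n0 fail=0; on 'd' 0 → fail=0;  out ∅∪∅=∅
  n4('e'): parent n0 fail=0; on 'e' 0 → fail=0;  out ∅∪∅=∅
  n6('b'): parent n0 fail=0; on 'b' 0 → fail=0;  out {2}∪∅={2}
  n7('c'): parent n0 fail=0; on 'c' 0 → fail=0;  out ∅∪∅=∅
  n13('a'): parent n0 fail=0; on 'a' 0 → fail=0;  out ∅∪∅=∅
  n2('de'): parent n1 fail=0; on 'e' 0 → fail=4;  out ∅∪∅=∅
  n5('ec'): parent n4 fail=0; on 'c' 0 → fail=7;  out {1}∪∅={1}
  n8('cc'): parent n7 fail=0; on 'c' 0 → fail=7;  out {4}∪∅={4}
  n14('ac'): parent n13 fail=0; on 'c' 0 → fail=7;  out ∅∪∅=∅
  n18('eb'): parent n4 fail=0; on 'b' 0 → fail=6;  out ∅∪{2}={2}
  n23('ee'): parent n4 fail=0; on 'e' 0 → fail=4;  out {7}∪∅={7}
  n3('dee'): parent n2 fail=4; on 'e' 4 → fail=23;  out {0}∪{7}={0,7}
  n9('ccc'): parent n8 fail=7; on 'c' 7 → fail=8;  out ∅∪{4}={4}
  n15('acc'): parent n14 fail=7; on 'c' 7 → fail=8;  out ∅∪{4}={4}
  n19('ebd'): parent n18 fail=6; on 'd' 6→0 → fail=1;  out ∅∪∅=∅
  n10('cccc'): parent n9 fail=8; on 'c' 8 → fail=9;  out ∅∪{4}={4}
  n16('acce'): parent n15 fail=8; on 'e' 8→7→0 → fail=4;  out ∅∪∅=∅
  n20('ebdd'): parent n19 fail=1; on 'd' 1→0 → fail=1;  out ∅∪∅=∅
  n11('ccccd'): parent n10 fail=9; on 'd' 9→8→7→0 → fail=1;  out ∅∪∅=∅
  n17('acced'): parent n16 fail=4; on 'd' 4→0 → fail=1;  out {5}∪∅={5}
  n21('ebdda'): parent n20 fail=1; on 'a' 1→0 → fail=13;  out ∅∪∅=∅
  n12('ccccdd'): parent n11 fail=1; on 'd' 1→0 → fail=1;  out {3}∪∅={3}
  n22('ebddac'): parent n21 fail=13; on 'c' 13 → fail=14;  out {6}∪∅={6}

Text stream:
[0] read 'd'  n0⇒n1
[1] read 'b'  n1⇒n6 ·f  → match P2@[1:1]
[2] read 'b'  n6⇒n6 ·f  → match P2@[2:2]
[3] read 'd'  n6⇒n1 ·f
[4] read 'd'  n1⇒n1 ·f
[5] read 'a'  n1⇒n13 ·f
[6] read 'a'  n13⇒n13 ·f
[7] read 'e'  n13⇒n4 ·f
[8] read 'd'  n4⇒n1 ·f
[9] read 'a'  n1⇒n13 ·f
[10] read 'a'  n13⇒n13 ·f
[11] read 'e'  n13⇒n4 ·f
[12] read 'e'  n4⇒n23  → match P7@[11:12]
[13] read 'a'  n23⇒n13 ·f
[14] read 'c'  n13⇒n14
[15] read 'c'  n14⇒n15  → match P4@[14:15]
[16] read 'c'  n15⇒n9 ·f  → match P4@[15:16]
[17] read 'c'  n9⇒n10  → match P4@[16:17]
[18] read 'd'  n10⇒n11
[19] read 'd'  n11⇒n12  → match P3@[14:19]
[20] read 'e'  n12⇒n2 ·f
[21] read 'e'  n2⇒n3  → match P0@[19:21],P7@[20:21]
[22] read 'd'  n3⇒n1 ·f
[23] read 'b'  n1⇒n6 ·f  → match P2@[23:23]
[24] read 'b'  n6⇒n6 ·f  → match P2@[24:24]
[25] read 'a'  n6⇒n13 ·f
[26] read 'c'  n13⇒n14
[27] read 'c'  n14⇒n15  → match P4@[26:27]
[28] read 'e'  n15⇒n16
[29] read 'd'  n16⇒n17  → match P5@[25:29]
[30] read 'e'  n17⇒n2 ·f
[31] read 'e'  n2⇒n3  → match P0@[29:31],P7@[30:31]
[32] read 'a'  n3⇒n13 ·f
[33] read 'e'  n13⇒n4 ·f
[34] read 'b'  n4⇒n18  → match P2@[34:34]
[35] read 'd'  n18⇒n19
[36] read 'd'  n19⇒n20
[37] read 'a'  n20⇒n21
[38] read 'c'  n21⇒n22  → match P6@[33:38]
[39] read 'b'  n22⇒n6 ·f  → match P2@[39:39]
[40] read 'a'  n6⇒n13 ·f
[41] read 'e'  n13⇒n4 ·f
[42] read 'a'  n4⇒n13 ·f
[43] read 'e'  n13⇒n4 ·f
[44] read 'e'  n4⇒n23  → match P7@[43:44]
[45] read 'c'  n23⇒n5 ·f  → match P1@[44:45]
[46] read 'c'  n5⇒n8 ·f  → match P4@[45:46]
[47] read 'a'  n8⇒n13 ·f
[48] read 'a'  n13⇒n13 ·f
[49] read 'a'  n13⇒n13 ·f
[50] read 'c'  n13⇒n14
[51] read 'c'  n14⇒n15  → match P4@[50:51]
[52] read 'e'  n15⇒n16
[53] read 'd'  n16⇒n17  → match P5@[49:53]
[54] read 'c'  n17⇒n7 ·f
[55] read 'a'  n7⇒n13 ·f
[56] read 'c'  n13⇒n14
[57] read 'c'  n14⇒n15  → match P4@[56:57]
[58] read 'e'  n15⇒n16
[59] read 'e'  n16⇒n23 ·f  → match P7@[58:59]
[60] read 'a'  n23⇒n13 ·f
[61] read 'a'  n13⇒n13 ·f
[62] read 'b'  n13⇒n6 ·f  → match P2@[62:62]
[63] read 'e'  n6⇒n4 ·f
[64] read 'b'  n4⇒n18  → match P2@[64:64]
[65] read 'd'  n18⇒n19
[66] read 'd'  n19⇒n20
[67] read 'a'  n20⇒n21
[68] read 'c'  n21⇒n22  → match P6@[63:68]
[69] read 'a'  n22⇒n13 ·f
[70] read 'c'  n13⇒n14
[71] read 'b'  n14⇒n6 ·f  → match P2@[71:71]
[72] read 'c'  n6⇒n7 ·f
[73] read 'c'  n7⇒n8  → match P4@[72:73]

All matches (sorted): [[1,2],[2,2],[12,7],[15,4],[16,4],[17,4],[19,3],[21,0],[21,7],[23,2],[24,2],[27,4],[29,5],[31,0],[31,7],[34,2],[38,6],[39,2],[44,7],[45,1],[46,4],[51,4],[53,5],[57,4],[59,7],[62,2],[64,2],[68,6],[71,2],[73,4]]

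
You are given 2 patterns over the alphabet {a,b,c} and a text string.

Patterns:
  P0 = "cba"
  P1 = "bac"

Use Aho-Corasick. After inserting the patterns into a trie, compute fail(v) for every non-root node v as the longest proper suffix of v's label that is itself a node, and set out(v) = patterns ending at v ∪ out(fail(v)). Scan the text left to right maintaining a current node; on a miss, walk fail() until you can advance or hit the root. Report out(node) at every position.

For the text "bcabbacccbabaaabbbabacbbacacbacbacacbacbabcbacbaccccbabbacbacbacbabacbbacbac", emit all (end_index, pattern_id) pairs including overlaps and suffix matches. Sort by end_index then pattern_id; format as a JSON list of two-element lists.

Build:
Trie nodes:
  n0 'ε': b→4 c→1
  n1 'c': b→2
  n2 'cb': a→3
  n3 'cba': ·  ←P0
  n4 'b': a→5
  n5 'ba': c→6
  n6 'bac': ·  ←P1

BFS fail/out derivation:
  n1('c'): parent n0 fail=0; on 'c' 0 → fail=0;  out ∅∪∅=∅
  n4('b'): parent n0 fail=0; on 'b' 0 → fail=0;  out ∅∪∅=∅
  n2('cb'): parent n1 fail=0; on 'b' 0 → fail=4;  out ∅∪∅=∅
  n5('ba'): parent n4 fail=0; on 'a' 0 → fail=0;  out ∅∪∅=∅
  n3('cba'): parent n2 fail=4; on 'a' 4 → fail=5;  out {0}∪∅={0}
  n6('bac'): parent n5 fail=0; on 'c' 0 → fail=1;  out {1}∪∅={1}

Run:
pos 0 'b': at 4
pos 1 'c': at 1 ·f
pos 2 'a': at 0 ·f
pos 3 'b': at 4
pos 4 'b': at 4 ·f
pos 5 'a': at 5
pos 6 'c': at 6  → match P1@[4:6]
pos 7 'c': at 1 ·f
pos 8 'c': at 1 ·f
pos 9 'b': at 2
pos 10 'a': at 3  → match P0@[8:10]
pos 11 'b': at 4 ·f
pos 12 'a': at 5
pos 13 'a': at 0 ·f
pos 14 'a': at 0
pos 15 'b': at 4
pos 16 'b': at 4 ·f
pos 17 'b': at 4 ·f
pos 18 'a': at 5
pos 19 'b': at 4 ·f
pos 20 'a': at 5
pos 21 'c': at 6  → match P1@[19:21]
pos 22 'b': at 2 ·f
pos 23 'b': at 4 ·f
pos 24 'a': at 5
pos 25 'c': at 6  → match P1@[23:25]
pos 26 'a': at 0 ·f
pos 27 'c': at 1
pos 28 'b': at 2
pos 29 'a': at 3  → match P0@[27:29]
pos 30 'c': at 6 ·f  → match P1@[28:30]
pos 31 'b': at 2 ·f
pos 32 'a': at 3  → match P0@[30:32]
pos 33 'c': at 6 ·f  → match P1@[31:33]
pos 34 'a': at 0 ·f
pos 35 'c': at 1
pos 36 'b': at 2
pos 37 'a': at 3  → match P0@[35:37]
pos 38 'c': at 6 ·f  → match P1@[36:38]
pos 39 'b': at 2 ·f
pos 40 'a': at 3  → match P0@[38:40]
pos 41 'b': at 4 ·f
pos 42 'c': at 1 ·f
pos 43 'b': at 2
pos 44 'a': at 3  → match P0@[42:44]
pos 45 'c': at 6 ·f  → match P1@[43:45]
pos 46 'b': at 2 ·f
pos 47 'a': at 3  → match P0@[45:47]
pos 48 'c': at 6 ·f  → match P1@[46:48]
pos 49 'c': at 1 ·f
pos 50 'c': at 1 ·f
pos 51 'c': at 1 ·f
pos 52 'b': at 2
pos 53 'a': at 3  → match P0@[51:53]
pos 54 'b': at 4 ·f
pos 55 'b': at 4 ·f
pos 56 'a': at 5
pos 57 'c': at 6  → match P1@[55:57]
pos 58 'b': at 2 ·f
pos 59 'a': at 3  → match P0@[57:59]
pos 60 'c': at 6 ·f  → match P1@[58:60]
pos 61 'b': at 2 ·f
pos 62 'a': at 3  → match P0@[60:62]
pos 63 'c': at 6 ·f  → match P1@[61:63]
pos 64 'b': at 2 ·f
pos 65 'a': at 3  → match P0@[63:65]
pos 66 'b': at 4 ·f
pos 67 'a': at 5
pos 68 'c': at 6  → match P1@[66:68]
pos 69 'b': at 2 ·f
pos 70 'b': at 4 ·f
pos 71 'a': at 5
pos 72 'c': at 6  → match P1@[70:72]
pos 73 'b': at 2 ·f
pos 74 'a': at 3  → match P0@[72:74]
pos 75 'c': at 6 ·f  → match P1@[73:75]

Result: [[6,1],[10,0],[21,1],[25,1],[29,0],[30,1],[32,0],[33,1],[37,0],[38,1],[40,0],[44,0],[45,1],[47,0],[48,1],[53,0],[57,1],[59,0],[60,1],[62,0],[63,1],[65,0],[68,1],[72,1],[74,0],[75,1]]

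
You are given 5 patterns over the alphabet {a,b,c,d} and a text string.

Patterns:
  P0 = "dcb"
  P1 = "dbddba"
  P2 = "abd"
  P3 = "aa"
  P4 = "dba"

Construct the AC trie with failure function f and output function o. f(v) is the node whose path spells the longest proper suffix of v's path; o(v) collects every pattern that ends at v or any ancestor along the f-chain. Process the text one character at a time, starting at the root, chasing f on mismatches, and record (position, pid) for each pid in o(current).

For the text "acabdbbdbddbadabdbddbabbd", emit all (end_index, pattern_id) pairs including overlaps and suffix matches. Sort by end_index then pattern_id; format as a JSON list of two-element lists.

Build:
Trie nodes:
  0='ε' goto a→9 d→1
  1='d' goto b→4 c→2
  2='dc' goto b→3
  3='dcb' goto ·  [P0 ends]
  4='db' goto a→13 d→5
  5='dbd' goto d→6
  6='dbdd' goto b→7
  7='dbddb' goto a→8
  8='dbddba' goto ·  [P1 ends]
  9='a' goto a→12 b→10
  10='ab' goto d→11
  11='abd' goto ·  [P2 ends]
  12='aa' goto ·  [P3 ends]
  13='dba' goto ·  [P4 ends]

BFS fail/out derivation:
  n1('d'): parent n0 fail=0; on 'd' 0 → fail=0;  out ∅∪∅=∅
  n9('a'): parent n0 fail=0; on 'a' 0 → fail=0;  out ∅∪∅=∅
  n2('dc'): parent n1 fail=0; on 'c' 0 → fail=0;  out ∅∪∅=∅
  n4('db'): parent n1 fail=0; on 'b' 0 → fail=0;  out ∅∪∅=∅
  n10('ab'): parent n9 fail=0; on 'b' 0 → fail=0;  out ∅∪∅=∅
  n12('aa'): parent n9 fail=0; on 'a' 0 → fail=9;  out {3}∪∅={3}
  n3('dcb'): parent n2 fail=0; on 'b' 0 → fail=0;  out {0}∪∅={0}
  n5('dbd'): parent n4 fail=0; on 'd' 0 → fail=1;  out ∅∪∅=∅
  n11('abd'): parent n10 fail=0; on 'd' 0 → fail=1;  out {2}∪∅={2}
  n13('dba'): parent n4 fail=0; on 'a' 0 → fail=9;  out {4}∪∅={4}
  n6('dbdd'): parent n5 fail=1; on 'd' 1→0 → fail=1;  out ∅∪∅=∅
  n7('dbddb'): parent n6 fail=1; on 'b' 1 → fail=4;  out ∅∪∅=∅
  n8('dbddba'): parent n7 fail=4; on 'a' 4 → fail=13;  out {1}∪{4}={1,4}

Run:
i=0 'a': node 0→9
i=1 'c': node 9→0 (via fail)
i=2 'a': node 0→9
i=3 'b': node 9→10
i=4 'd': node 10→11  ** P2@[2:4]
i=5 'b': node 11→4 (via fail)
i=6 'b': node 4→0 (via fail)
i=7 'd': node 0→1
i=8 'b': node 1→4
i=9 'd': node 4→5
i=10 'd': node 5→6
i=11 'b': node 6→7
i=12 'a': node 7→8  ** P1@[7:12],P4@[10:12]
i=13 'd': node 8→1 (via fail)
i=14 'a': node 1→9 (via fail)
i=15 'b': node 9→10
i=16 'd': node 10→11  ** P2@[14:16]
i=17 'b': node 11→4 (via fail)
i=18 'd': node 4→5
i=19 'd': node 5→6
i=20 'b': node 6→7
i=21 'a': node 7→8  ** P1@[16:21],P4@[19:21]
i=22 'b': node 8→10 (via fail)
i=23 'b': node 10→0 (via fail)
i=24 'd': node 0→1

Result: [[4,2],[12,1],[12,4],[16,2],[21,1],[21,4]]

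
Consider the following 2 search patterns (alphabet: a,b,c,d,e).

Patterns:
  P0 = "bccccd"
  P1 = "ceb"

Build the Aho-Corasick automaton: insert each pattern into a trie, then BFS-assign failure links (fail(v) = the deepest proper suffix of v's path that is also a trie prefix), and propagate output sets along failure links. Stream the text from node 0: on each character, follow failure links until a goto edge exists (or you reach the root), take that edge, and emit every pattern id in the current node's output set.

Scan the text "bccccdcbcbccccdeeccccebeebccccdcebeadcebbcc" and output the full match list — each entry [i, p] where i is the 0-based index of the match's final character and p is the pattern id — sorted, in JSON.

Construct AC machine:
Trie nodes:
  0='ε' goto b→1 c→7
  1='b' goto c→2
  2='bc' goto c→3
  3='bcc' goto c→4
  4='bccc' goto c→5
  5='bcccc' goto d→6
  6='bccccd' goto ·  ←P0
  7='c' goto e→8
  8='ce' goto b→9
  9='ceb' goto ·  ←P1

BFS fail/out derivation:
  n1('b'): parent n0 fail=0; on 'b' 0 → fail=0;  out ∅∪∅=∅
  n7('c'): parent n0 fail=0; on 'c' 0 → fail=0;  out ∅∪∅=∅
  n2('bc'): parent n1 fail=0; on 'c' 0 → fail=7;  out ∅∪∅=∅
  n8('ce'): parent n7 fail=0; on 'e' 0 → fail=0;  out ∅∪∅=∅
  n3('bcc'): parent n2 fail=7; on 'c' 7→0 → fail=7;  out ∅∪∅=∅
  n9('ceb'): parent n8 fail=0; on 'b' 0 → fail=1;  out {1}∪∅={1}
  n4('bccc'): parent n3 fail=7; on 'c' 7→0 → fail=7;  out ∅∪∅=∅
  n5('bcccc'): parent n4 fail=7; on 'c' 7→0 → fail=7;  out ∅∪∅=∅
  n6('bccccd'): parent n5 fail=7; on 'd' 7→0 → fail=0;  out {0}∪∅={0}

Scan:
[0] read 'b'  n0⇒n1
[1] read 'c'  n1⇒n2
[2] read 'c'  n2⇒n3
[3] read 'c'  n3⇒n4
[4] read 'c'  n4⇒n5
[5] read 'd'  n5⇒n6  ** P0@[0:5]
[6] read 'c'  n6⇒n7 (fail-walked)
[7] read 'b'  n7⇒n1 (fail-walked)
[8] read 'c'  n1⇒n2
[9] read 'b'  n2⇒n1 (fail-walked)
[10] read 'c'  n1⇒n2
[11] read 'c'  n2⇒n3
[12] read 'c'  n3⇒n4
[13] read 'c'  n4⇒n5
[14] read 'd'  n5⇒n6  ** P0@[9:14]
[15] read 'e'  n6⇒n0 (fail-walked)
[16] read 'e'  n0⇒n0
[17] read 'c'  n0⇒n7
[18] read 'c'  n7⇒n7 (fail-walked)
[19] read 'c'  n7⇒n7 (fail-walked)
[20] read 'c'  n7⇒n7 (fail-walked)
[21] read 'e'  n7⇒n8
[22] read 'b'  n8⇒n9  ** P1@[20:22]
[23] read 'e'  n9⇒n0 (fail-walked)
[24] read 'e'  n0⇒n0
[25] read 'b'  n0⇒n1
[26] read 'c'  n1⇒n2
[27] read 'c'  n2⇒n3
[28] read 'c'  n3⇒n4
[29] read 'c'  n4⇒n5
[30] read 'd'  n5⇒n6  ** P0@[25:30]
[31] read 'c'  n6⇒n7 (fail-walked)
[32] read 'e'  n7⇒n8
[33] read 'b'  n8⇒n9  ** P1@[31:33]
[34] read 'e'  n9⇒n0 (fail-walked)
[35] read 'a'  n0⇒n0
[36] read 'd'  n0⇒n0
[37] read 'c'  n0⇒n7
[38] read 'e'  n7⇒n8
[39] read 'b'  n8⇒n9  ** P1@[37:39]
[40] read 'b'  n9⇒n1 (fail-walked)
[41] read 'c'  n1⇒n2
[42] read 'c'  n2⇒n3

All matches (sorted): [[5,0],[14,0],[22,1],[30,0],[33,1],[39,1]]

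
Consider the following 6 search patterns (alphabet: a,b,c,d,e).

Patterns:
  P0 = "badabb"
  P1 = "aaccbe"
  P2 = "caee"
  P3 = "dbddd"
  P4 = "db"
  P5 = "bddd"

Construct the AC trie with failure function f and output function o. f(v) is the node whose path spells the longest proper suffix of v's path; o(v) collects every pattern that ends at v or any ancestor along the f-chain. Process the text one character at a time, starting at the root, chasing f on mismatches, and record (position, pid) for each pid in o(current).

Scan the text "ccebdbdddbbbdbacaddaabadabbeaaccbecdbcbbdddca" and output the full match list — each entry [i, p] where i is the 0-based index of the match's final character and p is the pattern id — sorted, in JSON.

Build:
Trie (insert patterns):
  0='ε' goto a→7 b→1 c→13 d→17
  1='b' goto a→2 d→22
  2='ba' goto d→3
  3='bad' goto a→4
  4='bada' goto b→5
  5='badab' goto b→6
  6='badabb' goto ·  ←P0
  7='a' goto a→8
  8='aa' goto c→9
  9='aac' goto c→10
  10='aacc' goto b→11
  11='aaccb' goto e→12
  12='aaccbe' goto ·  ←P1
  13='c' goto a→14
  14='ca' goto e→15
  15='cae' goto e→16
  16='caee' goto ·  ←P2
  17='d' goto b→18
  18='db' goto d→19  ←P4
  19='dbd' goto d→20
  20='dbdd' goto d→21
  21='dbddd' goto ·  ←P3
  22='bd' goto d→23
  23='bdd' goto d→24
  24='bddd' goto ·  ←P5

Failure links (BFS by depth):
  n1('b'): parent n0 fail=0; on 'b' 0 → fail=0;  out ∅∪∅=∅
  n7('a'): parent n0 fail=0; on 'a' 0 → fail=0;  out ∅∪∅=∅
  n13('c'): parent n0 fail=0; on 'c' 0 → fail=0;  out ∅∪∅=∅
  n17('d'): parent n0 fail=0; on 'd' 0 → fail=0;  out ∅∪∅=∅
  n2('ba'): parent n1 fail=0; on 'a' 0 → fail=7;  out ∅∪∅=∅
  n8('aa'): parent n7 fail=0; on 'a' 0 → fail=7;  out ∅∪∅=∅
  n14('ca'): parent n13 fail=0; on 'a' 0 → fail=7;  out ∅∪∅=∅
  n18('db'): parent n17 fail=0; on 'b' 0 → fail=1;  out {4}∪∅={4}
  n22('bd'): parent n1 fail=0; on 'd' 0 → fail=17;  out ∅∪∅=∅
  n3('bad'): parent n2 fail=7; on 'd' 7→0 → fail=17;  out ∅∪∅=∅
  n9('aac'): parent n8 fail=7; on 'c' 7→0 → fail=13;  out ∅∪∅=∅
  n15('cae'): parent n14 fail=7; on 'e' 7→0 → fail=0;  out ∅∪∅=∅
  n19('dbd'): parent n18 fail=1; on 'd' 1 → fail=22;  out ∅∪∅=∅
  n23('bdd'): parent n22 fail=17; on 'd' 17→0 → fail=17;  out ∅∪∅=∅
  n4('bada'): parent n3 fail=17; on 'a' 17→0 → fail=7;  out ∅∪∅=∅
  n10('aacc'): parent n9 fail=13; on 'c' 13→0 → fail=13;  out ∅∪∅=∅
  n16('caee'): parent n15 fail=0; on 'e' 0 → fail=0;  out {2}∪∅={2}
  n20('dbdd'): parent n19 fail=22; on 'd' 22 → fail=23;  out ∅∪∅=∅
  n24('bddd'): parent n23 fail=17; on 'd' 17→0 → fail=17;  out {5}∪∅={5}
  n5('badab'): parent n4 fail=7; on 'b' 7→0 → fail=1;  out ∅∪∅=∅
  n11('aaccb'): parent n10 fail=13; on 'b' 13→0 → fail=1;  out ∅∪∅=∅
  n21('dbddd'): parent n20 fail=23; on 'd' 23 → fail=24;  out {3}∪{5}={3,5}
  n6('badabb'): parent n5 fail=1; on 'b' 1→0 → fail=1;  out {0}∪∅={0}
  n12('aaccbe'): parent n11 fail=1; on 'e' 1→0 → fail=0;  out {1}∪∅={1}

Scan:
i=0 'c': node 0→13
i=1 'c': node 13→13 (via fail)
i=2 'e': node 13→0 (via fail)
i=3 'b': node 0→1
i=4 'd': node 1→22
i=5 'b': node 22→18 (via fail)  ** P4@[4:5]
i=6 'd': node 18→19
i=7 'd': node 19→20
i=8 'd': node 20→21  ** P3@[4:8],P5@[5:8]
i=9 'b': node 21→18 (via fail)  ** P4@[8:9]
i=10 'b': node 18→1 (via fail)
i=11 'b': node 1→1 (via fail)
i=12 'd': node 1→22
i=13 'b': node 22→18 (via fail)  ** P4@[12:13]
i=14 'a': node 18→2 (via fail)
i=15 'c': node 2→13 (via fail)
i=16 'a': node 13→14
i=17 'd': node 14→17 (via fail)
i=18 'd': node 17→17 (via fail)
i=19 'a': node 17→7 (via fail)
i=20 'a': node 7→8
i=21 'b': node 8→1 (via fail)
i=22 'a': node 1→2
i=23 'd': node 2→3
i=24 'a': node 3→4
i=25 'b': node 4→5
i=26 'b': node 5→6  ** P0@[21:26]
i=27 'e': node 6→0 (via fail)
i=28 'a': node 0→7
i=29 'a': node 7→8
i=30 'c': node 8→9
i=31 'c': node 9→10
i=32 'b': node 10→11
i=33 'e': node 11→12  ** P1@[28:33]
i=34 'c': node 12→13 (via fail)
i=35 'd': node 13→17 (via fail)
i=36 'b': node 17→18  ** P4@[35:36]
i=37 'c': node 18→13 (via fail)
i=38 'b': node 13→1 (via fail)
i=39 'b': node 1→1 (via fail)
i=40 'd': node 1→22
i=41 'd': node 22→23
i=42 'd': node 23→24  ** P5@[39:42]
i=43 'c': node 24→13 (via fail)
i=44 'a': node 13→14

Result: [[5,4],[8,3],[8,5],[9,4],[13,4],[26,0],[33,1],[36,4],[42,5]]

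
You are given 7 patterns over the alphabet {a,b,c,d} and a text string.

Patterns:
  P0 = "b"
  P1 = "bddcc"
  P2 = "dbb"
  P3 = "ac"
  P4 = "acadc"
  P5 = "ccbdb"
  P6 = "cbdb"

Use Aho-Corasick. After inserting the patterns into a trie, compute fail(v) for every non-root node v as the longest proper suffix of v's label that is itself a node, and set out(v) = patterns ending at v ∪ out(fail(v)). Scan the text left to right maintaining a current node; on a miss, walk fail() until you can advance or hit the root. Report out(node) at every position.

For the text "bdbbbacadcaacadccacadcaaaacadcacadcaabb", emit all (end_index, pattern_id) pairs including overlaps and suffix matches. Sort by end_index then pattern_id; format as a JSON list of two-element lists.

Construct AC machine:
Trie (insert patterns):
  n0 'ε': a→9 b→1 c→14 d→6
  n1 'b': d→2  [P0 ends]
  n2 'bd': d→3
  n3 'bdd': c→4
  n4 'bddc': c→5
  n5 'bddcc': ·  [P1 ends]
  n6 'd': b→7
  n7 'db': b→8
  n8 'dbb': ·  [P2 ends]
  n9 'a': c→10
  n10 'ac': a→11  [P3 ends]
  n11 'aca': d→12
  n12 'acad': c→13
  n13 'acadc': ·  [P4 ends]
  n14 'c': b→19 c→15
  n15 'cc': b→16
  n16 'ccb': d→17
  n17 'ccbd': b→18
  n18 'ccbdb': ·  [P5 ends]
  n19 'cb': d→20
  n20 'cbd': b→21
  n21 'cbdb': ·  [P6 ends]

Failure links (BFS by depth):
  fail(1) 'b': from fail(0)=0 chase 'b': 0 ⇒ 0;  out={0}∪out(0)={0}
  fail(6) 'd': from fail(0)=0 chase 'd': 0 ⇒ 0;  out=∅∪out(0)=∅
  fail(9) 'a': from fail(0)=0 chase 'a': 0 ⇒ 0;  out=∅∪out(0)=∅
  fail(14) 'c': from fail(0)=0 chase 'c': 0 ⇒ 0;  out=∅∪out(0)=∅
  fail(2) 'bd': from fail(1)=0 chase 'd': 0 ⇒ 6;  out=∅∪out(6)=∅
  fail(7) 'db': from fail(6)=0 chase 'b': 0 ⇒ 1;  out=∅∪out(1)={0}
  fail(10) 'ac': from fail(9)=0 chase 'c': 0 ⇒ 14;  out={3}∪out(14)={3}
  fail(15) 'cc': from fail(14)=0 chase 'c': 0 ⇒ 14;  out=∅∪out(14)=∅
  fail(19) 'cb': from fail(14)=0 chase 'b': 0 ⇒ 1;  out=∅∪out(1)={0}
  fail(3) 'bdd': from fail(2)=6 chase 'd': 6→0 ⇒ 6;  out=∅∪out(6)=∅
  fail(8) 'dbb': from fail(7)=1 chase 'b': 1→0 ⇒ 1;  out={2}∪out(1)={0,2}
  fail(11) 'aca': from fail(10)=14 chase 'a': 14→0 ⇒ 9;  out=∅∪out(9)=∅
  fail(16) 'ccb': from fail(15)=14 chase 'b': 14 ⇒ 19;  out=∅∪out(19)={0}
  fail(20) 'cbd': from fail(19)=1 chase 'd': 1 ⇒ 2;  out=∅∪out(2)=∅
  fail(4) 'bddc': from fail(3)=6 chase 'c': 6→0 ⇒ 14;  out=∅∪out(14)=∅
  fail(12) 'acad': from fail(11)=9 chase 'd': 9→0 ⇒ 6;  out=∅∪out(6)=∅
  fail(17) 'ccbd': from fail(16)=19 chase 'd': 19 ⇒ 20;  out=∅∪out(20)=∅
  fail(21) 'cbdb': from fail(20)=2 chase 'b': 2→6 ⇒ 7;  out={6}∪out(7)={0,6}
  fail(5) 'bddcc': from fail(4)=14 chase 'c': 14 ⇒ 15;  out={1}∪out(15)={1}
  fail(13) 'acadc': from fail(12)=6 chase 'c': 6→0 ⇒ 14;  out={4}∪out(14)={4}
  fail(18) 'ccbdb': from fail(17)=20 chase 'b': 20 ⇒ 21;  out={5}∪out(21)={0,5,6}

Run:
[0] read 'b'  n0⇒n1  → match P0@[0:0]
[1] read 'd'  n1⇒n2
[2] read 'b'  n2⇒n7 (fail-walked)  → match P0@[2:2]
[3] read 'b'  n7⇒n8  → match P0@[3:3],P2@[1:3]
[4] read 'b'  n8⇒n1 (fail-walked)  → match P0@[4:4]
[5] read 'a'  n1⇒n9 (fail-walked)
[6] read 'c'  n9⇒n10  → match P3@[5:6]
[7] read 'a'  n10⇒n11
[8] read 'd'  n11⇒n12
[9] read 'c'  n12⇒n13  → match P4@[5:9]
[10] read 'a'  n13⇒n9 (fail-walked)
[11] read 'a'  n9⇒n9 (fail-walked)
[12] read 'c'  n9⇒n10  → match P3@[11:12]
[13] read 'a'  n10⇒n11
[14] read 'd'  n11⇒n12
[15] read 'c'  n12⇒n13  → match P4@[11:15]
[16] read 'c'  n13⇒n15 (fail-walked)
[17] read 'a'  n15⇒n9 (fail-walked)
[18] read 'c'  n9⇒n10  → match P3@[17:18]
[19] read 'a'  n10⇒n11
[20] read 'd'  n11⇒n12
[21] read 'c'  n12⇒n13  → match P4@[17:21]
[22] read 'a'  n13⇒n9 (fail-walked)
[23] read 'a'  n9⇒n9 (fail-walked)
[24] read 'a'  n9⇒n9 (fail-walked)
[25] read 'a'  n9⇒n9 (fail-walked)
[26] read 'c'  n9⇒n10  → match P3@[25:26]
[27] read 'a'  n10⇒n11
[28] read 'd'  n11⇒n12
[29] read 'c'  n12⇒n13  → match P4@[25:29]
[30] read 'a'  n13⇒n9 (fail-walked)
[31] read 'c'  n9⇒n10  → match P3@[30:31]
[32] read 'a'  n10⇒n11
[33] read 'd'  n11⇒n12
[34] read 'c'  n12⇒n13  → match P4@[30:34]
[35] read 'a'  n13⇒n9 (fail-walked)
[36] read 'a'  n9⇒n9 (fail-walked)
[37] read 'b'  n9⇒n1 (fail-walked)  → match P0@[37:37]
[38] read 'b'  n1⇒n1 (fail-walked)  → match P0@[38:38]

All matches (sorted): [[0,0],[2,0],[3,0],[3,2],[4,0],[6,3],[9,4],[12,3],[15,4],[18,3],[21,4],[26,3],[29,4],[31,3],[34,4],[37,0],[38,0]]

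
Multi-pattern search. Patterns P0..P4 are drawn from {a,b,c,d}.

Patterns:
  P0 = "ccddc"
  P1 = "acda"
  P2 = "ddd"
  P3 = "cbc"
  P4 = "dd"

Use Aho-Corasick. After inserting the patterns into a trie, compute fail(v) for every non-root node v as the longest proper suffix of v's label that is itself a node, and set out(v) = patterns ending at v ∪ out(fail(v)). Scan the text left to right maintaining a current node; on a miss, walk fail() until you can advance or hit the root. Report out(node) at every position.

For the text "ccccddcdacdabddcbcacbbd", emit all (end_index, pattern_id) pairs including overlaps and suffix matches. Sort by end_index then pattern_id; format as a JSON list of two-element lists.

Build automaton:
Trie (insert patterns):
  n0 'ε': a→6 c→1 d→10
  n1 'c': b→13 c→2
  n2 'cc': d→3
  n3 'ccd': d→4
  n4 'ccdd': c→5
  n5 'ccddc': ·  ←P0
  n6 'a': c→7
  n7 'ac': d→8
  n8 'acd': a→9
  n9 'acda': ·  ←P1
  n10 'd': d→11
  n11 'dd': d→12  ←P4
  n12 'ddd': ·  ←P2
  n13 'cb': c→14
  n14 'cbc': ·  ←P3

Failure links (BFS by depth):
  n1('c'): parent n0 fail=0; on 'c' 0 → fail=0;  out ∅∪∅=∅
  n6('a'): parent n0 fail=0; on 'a' 0 → fail=0;  out ∅∪∅=∅
  n10('d'): parent n0 fail=0; on 'd' 0 → fail=0;  out ∅∪∅=∅
  n2('cc'): parent n1 fail=0; on 'c' 0 → fail=1;  out ∅∪∅=∅
  n7('ac'): parent n6 fail=0; on 'c' 0 → fail=1;  out ∅∪∅=∅
  n11('dd'): parent n10 fail=0; on 'd' 0 → fail=10;  out {4}∪∅={4}
  n13('cb'): parent n1 fail=0; on 'b' 0 → fail=0;  out ∅∪∅=∅
  n3('ccd'): parent n2 fail=1; on 'd' 1→0 → fail=10;  out ∅∪∅=∅
  n8('acd'): parent n7 fail=1; on 'd' 1→0 → fail=10;  out ∅∪∅=∅
  n12('ddd'): parent n11 fail=10; on 'd' 10 → fail=11;  out {2}∪{4}={2,4}
  n14('cbc'): parent n13 fail=0; on 'c' 0 → fail=1;  out {3}∪∅={3}
  n4('ccdd'): parent n3 fail=10; on 'd' 10 → fail=11;  out ∅∪{4}={4}
  n9('acda'): parent n8 fail=10; on 'a' 10→0 → fail=6;  out {1}∪∅={1}
  n5('ccddc'): parent n4 fail=11; on 'c' 11→10→0 → fail=1;  out {0}∪∅={0}

Text stream:
[0] read 'c'  n0⇒n1
[1] read 'c'  n1⇒n2
[2] read 'c'  n2⇒n2 ·f
[3] read 'c'  n2⇒n2 ·f
[4] read 'd'  n2⇒n3
[5] read 'd'  n3⇒n4  emit P4@[4:5]
[6] read 'c'  n4⇒n5  emit P0@[2:6]
[7] read 'd'  n5⇒n10 ·f
[8] read 'a'  n10⇒n6 ·f
[9] read 'c'  n6⇒n7
[10] read 'd'  n7⇒n8
[11] read 'a'  n8⇒n9  emit P1@[8:11]
[12] read 'b'  n9⇒n0 ·f
[13] read 'd'  n0⇒n10
[14] read 'd'  n10⇒n11  emit P4@[13:14]
[15] read 'c'  n11⇒n1 ·f
[16] read 'b'  n1⇒n13
[17] read 'c'  n13⇒n14  emit P3@[15:17]
[18] read 'a'  n14⇒n6 ·f
[19] read 'c'  n6⇒n7
[20] read 'b'  n7⇒n13 ·f
[21] read 'b'  n13⇒n0 ·f
[22] read 'd'  n0⇒n10

All matches (sorted): [[5,4],[6,0],[11,1],[14,4],[17,3]]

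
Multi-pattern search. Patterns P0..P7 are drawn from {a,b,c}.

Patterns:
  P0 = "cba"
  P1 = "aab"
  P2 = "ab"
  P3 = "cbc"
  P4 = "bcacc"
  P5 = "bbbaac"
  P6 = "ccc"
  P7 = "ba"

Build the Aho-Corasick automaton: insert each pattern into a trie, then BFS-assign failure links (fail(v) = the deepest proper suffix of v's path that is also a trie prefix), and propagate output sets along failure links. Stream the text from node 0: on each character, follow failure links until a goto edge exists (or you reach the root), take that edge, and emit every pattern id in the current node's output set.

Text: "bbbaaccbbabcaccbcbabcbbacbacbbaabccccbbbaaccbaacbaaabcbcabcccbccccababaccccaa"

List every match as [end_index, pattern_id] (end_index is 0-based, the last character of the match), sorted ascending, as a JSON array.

Construct AC machine:
Trie (insert patterns):
  n0 'ε': a→4 b→9 c→1
  n1 'c': b→2 c→19
  n2 'cb': a→3 c→8
  n3 'cba': ·  ←P0
  n4 'a': a→5 b→7
  n5 'aa': b→6
  n6 'aab': ·  ←P1
  n7 'ab': ·  ←P2
  n8 'cbc': ·  ←P3
  n9 'b': a→21 b→14 c→10
  n10 'bc': a→11
  n11 'bca': c→12
  n12 'bcac': c→13
  n13 'bcacc': ·  ←P4
  n14 'bb': b→15
  n15 'bbb': a→16
  n16 'bbba': a→17
  n17 'bbbaa': c→18
  n18 'bbbaac': ·  ←P5
  n19 'cc': c→20
  n20 'ccc': ·  ←P6
  n21 'ba': ·  ←P7

BFS fail/out derivation:
  n1('c'): parent n0 fail=0; on 'c' 0 → fail=0;  out ∅∪∅=∅
  n4('a'): parent n0 fail=0; on 'a' 0 → fail=0;  out ∅∪∅=∅
  n9('b'): parent n0 fail=0; on 'b' 0 → fail=0;  out ∅∪∅=∅
  n2('cb'): parent n1 fail=0; on 'b' 0 → fail=9;  out ∅∪∅=∅
  n5('aa'): parent n4 fail=0; on 'a' 0 → fail=4;  out ∅∪∅=∅
  n7('ab'): parent n4 fail=0; on 'b' 0 → fail=9;  out {2}∪∅={2}
  n10('bc'): parent n9 fail=0; on 'c' 0 → fail=1;  out ∅∪∅=∅
  n14('bb'): parent n9 fail=0; on 'b' 0 → fail=9;  out ∅∪∅=∅
  n19('cc'): parent n1 fail=0; on 'c' 0 → fail=1;  out ∅∪∅=∅
  n21('ba'): parent n9 fail=0; on 'a' 0 → fail=4;  out {7}∪∅={7}
  n3('cba'): parent n2 fail=9; on 'a' 9 → fail=21;  out {0}∪{7}={0,7}
  n6('aab'): parent n5 fail=4; on 'b' 4 → fail=7;  out {1}∪{2}={1,2}
  n8('cbc'): parent n2 fail=9; on 'c' 9 → fail=10;  out {3}∪∅={3}
  n11('bca'): parent n10 fail=1; on 'a' 1→0 → fail=4;  out ∅∪∅=∅
  n15('bbb'): parent n14 fail=9; on 'b' 9 → fail=14;  out ∅∪∅=∅
  n20('ccc'): parent n19 fail=1; on 'c' 1 → fail=19;  out {6}∪∅={6}
  n12('bcac'): parent n11 fail=4; on 'c' 4→0 → fail=1;  out ∅∪∅=∅
  n16('bbba'): parent n15 fail=14; on 'a' 14→9 → fail=21;  out ∅∪{7}={7}
  n13('bcacc'): parent n12 fail=1; on 'c' 1 → fail=19;  out {4}∪∅={4}
  n17('bbbaa'): parent n16 fail=21; on 'a' 21→4 → fail=5;  out ∅∪∅=∅
  n18('bbbaac'): parent n17 fail=5; on 'c' 5→4→0 → fail=1;  out {5}∪∅={5}

Scan:
[0] read 'b'  n0⇒n9
[1] read 'b'  n9⇒n14
[2] read 'b'  n14⇒n15
[3] read 'a'  n15⇒n16  ** P7@[2:3]
[4] read 'a'  n16⇒n17
[5] read 'c'  n17⇒n18  ** P5@[0:5]
[6] read 'c'  n18⇒n19 (fail-walked)
[7] read 'b'  n19⇒n2 (fail-walked)
[8] read 'b'  n2⇒n14 (fail-walked)
[9] read 'a'  n14⇒n21 (fail-walked)  ** P7@[8:9]
[10] read 'b'  n21⇒n7 (fail-walked)  ** P2@[9:10]
[11] read 'c'  n7⇒n10 (fail-walked)
[12] read 'a'  n10⇒n11
[13] read 'c'  n11⇒n12
[14] read 'c'  n12⇒n13  ** P4@[10:14]
[15] read 'b'  n13⇒n2 (fail-walked)
[16] read 'c'  n2⇒n8  ** P3@[14:16]
[17] read 'b'  n8⇒n2 (fail-walked)
[18] read 'a'  n2⇒n3  ** P0@[16:18],P7@[17:18]
[19] read 'b'  n3⇒n7 (fail-walked)  ** P2@[18:19]
[20] read 'c'  n7⇒n10 (fail-walked)
[21] read 'b'  n10⇒n2 (fail-walked)
[22] read 'b'  n2⇒n14 (fail-walked)
[23] read 'a'  n14⇒n21 (fail-walked)  ** P7@[22:23]
[24] read 'c'  n21⇒n1 (fail-walked)
[25] read 'b'  n1⇒n2
[26] read 'a'  n2⇒n3  ** P0@[24:26],P7@[25:26]
[27] read 'c'  n3⇒n1 (fail-walked)
[28] read 'b'  n1⇒n2
[29] read 'b'  n2⇒n14 (fail-walked)
[30] read 'a'  n14⇒n21 (fail-walked)  ** P7@[29:30]
[31] read 'a'  n21⇒n5 (fail-walked)
[32] read 'b'  n5⇒n6  ** P1@[30:32],P2@[31:32]
[33] read 'c'  n6⇒n10 (fail-walked)
[34] read 'c'  n10⇒n19 (fail-walked)
[35] read 'c'  n19⇒n20  ** P6@[33:35]
[36] read 'c'  n20⇒n20 (fail-walked)  ** P6@[34:36]
[37] read 'b'  n20⇒n2 (fail-walked)
[38] read 'b'  n2⇒n14 (fail-walked)
[39] read 'b'  n14⇒n15
[40] read 'a'  n15⇒n16  ** P7@[39:40]
[41] read 'a'  n16⇒n17
[42] read 'c'  n17⇒n18  ** P5@[37:42]
[43] read 'c'  n18⇒n19 (fail-walked)
[44] read 'b'  n19⇒n2 (fail-walked)
[45] read 'a'  n2⇒n3  ** P0@[43:45],P7@[44:45]
[46] read 'a'  n3⇒n5 (fail-walked)
[47] read 'c'  n5⇒n1 (fail-walked)
[48] read 'b'  n1⇒n2
[49] read 'a'  n2⇒n3  ** P0@[47:49],P7@[48:49]
[50] read 'a'  n3⇒n5 (fail-walked)
[51] read 'a'  n5⇒n5 (fail-walked)
[52] read 'b'  n5⇒n6  ** P1@[50:52],P2@[51:52]
[53] read 'c'  n6⇒n10 (fail-walked)
[54] read 'b'  n10⇒n2 (fail-walked)
[55] read 'c'  n2⇒n8  ** P3@[53:55]
[56] read 'a'  n8⇒n11 (fail-walked)
[57] read 'b'  n11⇒n7 (fail-walked)  ** P2@[56:57]
[58] read 'c'  n7⇒n10 (fail-walked)
[59] read 'c'  n10⇒n19 (fail-walked)
[60] read 'c'  n19⇒n20  ** P6@[58:60]
[61] read 'b'  n20⇒n2 (fail-walked)
[62] read 'c'  n2⇒n8  ** P3@[60:62]
[63] read 'c'  n8⇒n19 (fail-walked)
[64] read 'c'  n19⇒n20  ** P6@[62:64]
[65] read 'c'  n20⇒n20 (fail-walked)  ** P6@[63:65]
[66] read 'a'  n20⇒n4 (fail-walked)
[67] read 'b'  n4⇒n7  ** P2@[66:67]
[68] read 'a'  n7⇒n21 (fail-walked)  ** P7@[67:68]
[69] read 'b'  n21⇒n7 (fail-walked)  ** P2@[68:69]
[70] read 'a'  n7⇒n21 (fail-walked)  ** P7@[69:70]
[71] read 'c'  n21⇒n1 (fail-walked)
[72] read 'c'  n1⇒n19
[73] read 'c'  n19⇒n20  ** P6@[71:73]
[74] read 'c'  n20⇒n20 (fail-walked)  ** P6@[72:74]
[75] read 'a'  n20⇒n4 (fail-walked)
[76] read 'a'  n4⇒n5

Matches: [[3,7],[5,5],[9,7],[10,2],[14,4],[16,3],[18,0],[18,7],[19,2],[23,7],[26,0],[26,7],[30,7],[32,1],[32,2],[35,6],[36,6],[40,7],[42,5],[45,0],[45,7],[49,0],[49,7],[52,1],[52,2],[55,3],[57,2],[60,6],[62,3],[64,6],[65,6],[67,2],[68,7],[69,2],[70,7],[73,6],[74,6]]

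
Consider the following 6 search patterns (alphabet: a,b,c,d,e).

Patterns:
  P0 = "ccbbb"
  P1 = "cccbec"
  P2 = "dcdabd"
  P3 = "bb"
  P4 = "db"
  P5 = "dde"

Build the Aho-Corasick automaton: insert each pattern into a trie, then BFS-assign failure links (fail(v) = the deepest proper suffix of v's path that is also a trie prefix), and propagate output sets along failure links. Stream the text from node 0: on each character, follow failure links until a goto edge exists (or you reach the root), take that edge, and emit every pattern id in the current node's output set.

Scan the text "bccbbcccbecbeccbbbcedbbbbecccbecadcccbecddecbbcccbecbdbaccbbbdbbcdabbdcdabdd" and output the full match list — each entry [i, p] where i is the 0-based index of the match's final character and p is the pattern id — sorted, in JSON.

Build:
Trie nodes:
  0='ε' goto b→16 c→1 d→10
  1='c' goto c→2
  2='cc' goto b→3 c→6
  3='ccb' goto b→4
  4='ccbb' goto b→5
  5='ccbbb' goto ·  [P0 ends]
  6='ccc' goto b→7
  7='cccb' goto e→8
  8='cccbe' goto c→9
  9='cccbec' goto ·  [P1 ends]
  10='d' goto b→18 c→11 d→19
  11='dc' goto d→12
  12='dcd' goto a→13
  13='dcda' goto b→14
  14='dcdab' goto d→15
  15='dcdabd' goto ·  [P2 ends]
  16='b' goto b→17
  17='bb' goto ·  [P3 ends]
  18='db' goto ·  [P4 ends]
  19='dd' goto e→20
  20='dde' goto ·  [P5 ends]

Failure links (BFS by depth):
  n1('c'): parent n0 fail=0; on 'c' 0 → fail=0;  out ∅∪∅=∅
  n10('d'): parent n0 fail=0; on 'd' 0 → fail=0;  out ∅∪∅=∅
  n16('b'): parent n0 fail=0; on 'b' 0 → fail=0;  out ∅∪∅=∅
  n2('cc'): parent n1 fail=0; on 'c' 0 → fail=1;  out ∅∪∅=∅
  n11('dc'): parent n10 fail=0; on 'c' 0 → fail=1;  out ∅∪∅=∅
  n17('bb'): parent n16 fail=0; on 'b' 0 → fail=16;  out {3}∪∅={3}
  n18('db'): parent n10 fail=0; on 'b' 0 → fail=16;  out {4}∪∅={4}
  n19('dd'): parent n10 fail=0; on 'd' 0 → fail=10;  out ∅∪∅=∅
  n3('ccb'): parent n2 fail=1; on 'b' 1→0 → fail=16;  out ∅∪∅=∅
  n6('ccc'): parent n2 fail=1; on 'c' 1 → fail=2;  out ∅∪∅=∅
  n12('dcd'): parent n11 fail=1; on 'd' 1→0 → fail=10;  out ∅∪∅=∅
  n20('dde'): parent n19 fail=10; on 'e' 10→0 → fail=0;  out {5}∪∅={5}
  n4('ccbb'): parent n3 fail=16; on 'b' 16 → fail=17;  out ∅∪{3}={3}
  n7('cccb'): parent n6 fail=2; on 'b' 2 → fail=3;  out ∅∪∅=∅
  n13('dcda'): parent n12 fail=10; on 'a' 10→0 → fail=0;  out ∅∪∅=∅
  n5('ccbbb'): parent n4 fail=17; on 'b' 17→16 → fail=17;  out {0}∪{3}={0,3}
  n8('cccbe'): parent n7 fail=3; on 'e' 3→16→0 → fail=0;  out ∅∪∅=∅
  n14('dcdab'): parent n13 fail=0; on 'b' 0 → fail=16;  out ∅∪∅=∅
  n9('cccbec'): parent n8 fail=0; on 'c' 0 → fail=1;  out {1}∪∅={1}
  n15('dcdabd'): parent n14 fail=16; on 'd' 16→0 → fail=10;  out {2}∪∅={2}

Text stream:
i=0 'b': node 0→16
i=1 'c': node 16→1 ·f
i=2 'c': node 1→2
i=3 'b': node 2→3
i=4 'b': node 3→4  → match P3@[3:4]
i=5 'c': node 4→1 ·f
i=6 'c': node 1→2
i=7 'c': node 2→6
i=8 'b': node 6→7
i=9 'e': node 7→8
i=10 'c': node 8→9  → match P1@[5:10]
i=11 'b': node 9→16 ·f
i=12 'e': node 16→0 ·f
i=13 'c': node 0→1
i=14 'c': node 1→2
i=15 'b': node 2→3
i=16 'b': node 3→4  → match P3@[15:16]
i=17 'b': node 4→5  → match P0@[13:17],P3@[16:17]
i=18 'c': node 5→1 ·f
i=19 'e': node 1→0 ·f
i=20 'd': node 0→10
i=21 'b': node 10→18  → match P4@[20:21]
i=22 'b': node 18→17 ·f  → match P3@[21:22]
i=23 'b': node 17→17 ·f  → match P3@[22:23]
i=24 'b': node 17→17 ·f  → match P3@[23:24]
i=25 'e': node 17→0 ·f
i=26 'c': node 0→1
i=27 'c': node 1→2
i=28 'c': node 2→6
i=29 'b': node 6→7
i=30 'e': node 7→8
i=31 'c': node 8→9  → match P1@[26:31]
i=32 'a': node 9→0 ·f
i=33 'd': node 0→10
i=34 'c': node 10→11
i=35 'c': node 11→2 ·f
i=36 'c': node 2→6
i=37 'b': node 6→7
i=38 'e': node 7→8
i=39 'c': node 8→9  → match P1@[34:39]
i=40 'd': node 9→10 ·f
i=41 'd': node 10→19
i=42 'e': node 19→20  → match P5@[40:42]
i=43 'c': node 20→1 ·f
i=44 'b': node 1→16 ·f
i=45 'b': node 16→17  → match P3@[44:45]
i=46 'c': node 17→1 ·f
i=47 'c': node 1→2
i=48 'c': node 2→6
i=49 'b': node 6→7
i=50 'e': node 7→8
i=51 'c': node 8→9  → match P1@[46:51]
i=52 'b': node 9→16 ·f
i=53 'd': node 16→10 ·f
i=54 'b': node 10→18  → match P4@[53:54]
i=55 'a': node 18→0 ·f
i=56 'c': node 0→1
i=57 'c': node 1→2
i=58 'b': node 2→3
i=59 'b': node 3→4  → match P3@[58:59]
i=60 'b': node 4→5  → match P0@[56:60],P3@[59:60]
i=61 'd': node 5→10 ·f
i=62 'b': node 10→18  → match P4@[61:62]
i=63 'b': node 18→17 ·f  → match P3@[62:63]
i=64 'c': node 17→1 ·f
i=65 'd': node 1→10 ·f
i=66 'a': node 10→0 ·f
i=67 'b': node 0→16
i=68 'b': node 16→17  → match P3@[67:68]
i=69 'd': node 17→10 ·f
i=70 'c': node 10→11
i=71 'd': node 11→12
i=72 'a': node 12→13
i=73 'b': node 13→14
i=74 'd': node 14→15  → match P2@[69:74]
i=75 'd': node 15→19 ·f

Result: [[4,3],[10,1],[16,3],[17,0],[17,3],[21,4],[22,3],[23,3],[24,3],[31,1],[39,1],[42,5],[45,3],[51,1],[54,4],[59,3],[60,0],[60,3],[62,4],[63,3],[68,3],[74,2]]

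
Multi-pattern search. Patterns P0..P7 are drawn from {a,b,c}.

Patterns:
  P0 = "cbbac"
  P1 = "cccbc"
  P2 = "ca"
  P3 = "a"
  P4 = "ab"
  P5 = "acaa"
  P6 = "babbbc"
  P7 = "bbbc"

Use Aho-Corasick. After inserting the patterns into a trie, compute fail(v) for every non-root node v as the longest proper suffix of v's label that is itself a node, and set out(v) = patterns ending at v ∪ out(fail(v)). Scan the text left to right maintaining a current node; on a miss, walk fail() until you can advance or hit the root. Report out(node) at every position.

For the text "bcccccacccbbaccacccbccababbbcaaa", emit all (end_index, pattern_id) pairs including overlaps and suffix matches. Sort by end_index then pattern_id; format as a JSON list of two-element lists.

Build automaton:
Trie (insert patterns):
  0='ε' goto a→11 b→16 c→1
  1='c' goto a→10 b→2 c→6
  2='cb' goto b→3
  3='cbb' goto a→4
  4='cbba' goto c→5
  5='cbbac' goto ·  [P0 ends]
  6='cc' goto c→7
  7='ccc' goto b→8
  8='cccb' goto c→9
  9='cccbc' goto ·  [P1 ends]
  10='ca' goto ·  [P2 ends]
  11='a' goto b→12 c→13  [P3 ends]
  12='ab' goto ·  [P4 ends]
  13='ac' goto a→14
  14='aca' goto a→15
  15='acaa' goto ·  [P5 ends]
  16='b' goto a→17 b→22
  17='ba' goto b→18
  18='bab' goto b→19
  19='babb' goto b→20
  20='babbb' goto c→21
  21='babbbc' goto ·  [P6 ends]
  22='bb' goto b→23
  23='bbb' goto c→24
  24='bbbc' goto ·  [P7 ends]

BFS fail/out derivation:
  fail(1) 'c': from fail(0)=0 chase 'c': 0 ⇒ 0;  out=∅∪out(0)=∅
  fail(11) 'a': from fail(0)=0 chase 'a': 0 ⇒ 0;  out={3}∪out(0)={3}
  fail(16) 'b': from fail(0)=0 chase 'b': 0 ⇒ 0;  out=∅∪out(0)=∅
  fail(2) 'cb': from fail(1)=0 chase 'b': 0 ⇒ 16;  out=∅∪out(16)=∅
  fail(6) 'cc': from fail(1)=0 chase 'c': 0 ⇒ 1;  out=∅∪out(1)=∅
  fail(10) 'ca': from fail(1)=0 chase 'a': 0 ⇒ 11;  out={2}∪out(11)={2,3}
  fail(12) 'ab': from fail(11)=0 chase 'b': 0 ⇒ 16;  out={4}∪out(16)={4}
  fail(13) 'ac': from fail(11)=0 chase 'c': 0 ⇒ 1;  out=∅∪out(1)=∅
  fail(17) 'ba': from fail(16)=0 chase 'a': 0 ⇒ 11;  out=∅∪out(11)={3}
  fail(22) 'bb': from fail(16)=0 chase 'b': 0 ⇒ 16;  out=∅∪out(16)=∅
  fail(3) 'cbb': from fail(2)=16 chase 'b': 16 ⇒ 22;  out=∅∪out(22)=∅
  fail(7) 'ccc': from fail(6)=1 chase 'c': 1 ⇒ 6;  out=∅∪out(6)=∅
  fail(14) 'aca': from fail(13)=1 chase 'a': 1 ⇒ 10;  out=∅∪out(10)={2,3}
  fail(18) 'bab': from fail(17)=11 chase 'b': 11 ⇒ 12;  out=∅∪out(12)={4}
  fail(23) 'bbb': from fail(22)=16 chase 'b': 16 ⇒ 22;  out=∅∪out(22)=∅
  fail(4) 'cbba': from fail(3)=22 chase 'a': 22→16 ⇒ 17;  out=∅∪out(17)={3}
  fail(8) 'cccb': from fail(7)=6 chase 'b': 6→1 ⇒ 2;  out=∅∪out(2)=∅
  fail(15) 'acaa': from fail(14)=10 chase 'a': 10→11→0 ⇒ 11;  out={5}∪out(11)={3,5}
  fail(19) 'babb': from fail(18)=12 chase 'b': 12→16 ⇒ 22;  out=∅∪out(22)=∅
  fail(24) 'bbbc': from fail(23)=22 chase 'c': 22→16→0 ⇒ 1;  out={7}∪out(1)={7}
  fail(5) 'cbbac': from fail(4)=17 chase 'c': 17→11 ⇒ 13;  out={0}∪out(13)={0}
  fail(9) 'cccbc': from fail(8)=2 chase 'c': 2→16→0 ⇒ 1;  out={1}∪out(1)={1}
  fail(20) 'babbb': from fail(19)=22 chase 'b': 22 ⇒ 23;  out=∅∪out(23)=∅
  fail(21) 'babbbc': from fail(20)=23 chase 'c': 23 ⇒ 24;  out={6}∪out(24)={6,7}

Run:
pos 0 'b': at 16
pos 1 'c': at 1 ·f
pos 2 'c': at 6
pos 3 'c': at 7
pos 4 'c': at 7 ·f
pos 5 'c': at 7 ·f
pos 6 'a': at 10 ·f  → match P2@[5:6],P3@[6:6]
pos 7 'c': at 13 ·f
pos 8 'c': at 6 ·f
pos 9 'c': at 7
pos 10 'b': at 8
pos 11 'b': at 3 ·f
pos 12 'a': at 4  → match P3@[12:12]
pos 13 'c': at 5  → match P0@[9:13]
pos 14 'c': at 6 ·f
pos 15 'a': at 10 ·f  → match P2@[14:15],P3@[15:15]
pos 16 'c': at 13 ·f
pos 17 'c': at 6 ·f
pos 18 'c': at 7
pos 19 'b': at 8
pos 20 'c': at 9  → match P1@[16:20]
pos 21 'c': at 6 ·f
pos 22 'a': at 10 ·f  → match P2@[21:22],P3@[22:22]
pos 23 'b': at 12 ·f  → match P4@[22:23]
pos 24 'a': at 17 ·f  → match P3@[24:24]
pos 25 'b': at 18  → match P4@[24:25]
pos 26 'b': at 19
pos 27 'b': at 20
pos 28 'c': at 21  → match P6@[23:28],P7@[25:28]
pos 29 'a': at 10 ·f  → match P2@[28:29],P3@[29:29]
pos 30 'a': at 11 ·f  → match P3@[30:30]
pos 31 'a': at 11 ·f  → match P3@[31:31]

All matches (sorted): [[6,2],[6,3],[12,3],[13,0],[15,2],[15,3],[20,1],[22,2],[22,3],[23,4],[24,3],[25,4],[28,6],[28,7],[29,2],[29,3],[30,3],[31,3]]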